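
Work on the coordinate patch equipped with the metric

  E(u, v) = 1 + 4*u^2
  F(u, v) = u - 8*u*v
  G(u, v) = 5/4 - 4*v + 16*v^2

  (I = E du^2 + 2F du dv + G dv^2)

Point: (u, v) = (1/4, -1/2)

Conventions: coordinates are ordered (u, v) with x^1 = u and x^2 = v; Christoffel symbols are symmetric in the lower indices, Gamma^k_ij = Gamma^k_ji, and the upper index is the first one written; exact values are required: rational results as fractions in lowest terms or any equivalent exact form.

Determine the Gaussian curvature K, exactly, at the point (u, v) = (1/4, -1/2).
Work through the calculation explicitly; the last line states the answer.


E = 5/4, F = 5/4, G = 29/4, EG - F^2 = 15/2 at the point
E_u = 2, E_v = 0, F_u = 5, F_v = -2, G_u = 0, G_v = -20
E_vv = 0, F_uv = -8, G_uu = 0
Compute both Brioschi determinants and normalise by (EG - F^2)^2.
M1 = [[-E_vv/2 + F_uv - G_uu/2, E_u/2, F_u - E_v/2], [F_v - G_u/2, E, F], [G_v/2, F, G]] = [[-8, 1, 5], [-2, 5/4, 5/4], [-10, 5/4, 29/4]]; det M1 = -8
M2 = [[0, E_v/2, G_u/2], [E_v/2, E, F], [G_u/2, F, G]] = [[0, 0, 0], [0, 5/4, 5/4], [0, 5/4, 29/4]]; det M2 = 0
det M1 - det M2 = -8; K = -8 / (15/2)^2 = -32/225

Answer: K = -32/225


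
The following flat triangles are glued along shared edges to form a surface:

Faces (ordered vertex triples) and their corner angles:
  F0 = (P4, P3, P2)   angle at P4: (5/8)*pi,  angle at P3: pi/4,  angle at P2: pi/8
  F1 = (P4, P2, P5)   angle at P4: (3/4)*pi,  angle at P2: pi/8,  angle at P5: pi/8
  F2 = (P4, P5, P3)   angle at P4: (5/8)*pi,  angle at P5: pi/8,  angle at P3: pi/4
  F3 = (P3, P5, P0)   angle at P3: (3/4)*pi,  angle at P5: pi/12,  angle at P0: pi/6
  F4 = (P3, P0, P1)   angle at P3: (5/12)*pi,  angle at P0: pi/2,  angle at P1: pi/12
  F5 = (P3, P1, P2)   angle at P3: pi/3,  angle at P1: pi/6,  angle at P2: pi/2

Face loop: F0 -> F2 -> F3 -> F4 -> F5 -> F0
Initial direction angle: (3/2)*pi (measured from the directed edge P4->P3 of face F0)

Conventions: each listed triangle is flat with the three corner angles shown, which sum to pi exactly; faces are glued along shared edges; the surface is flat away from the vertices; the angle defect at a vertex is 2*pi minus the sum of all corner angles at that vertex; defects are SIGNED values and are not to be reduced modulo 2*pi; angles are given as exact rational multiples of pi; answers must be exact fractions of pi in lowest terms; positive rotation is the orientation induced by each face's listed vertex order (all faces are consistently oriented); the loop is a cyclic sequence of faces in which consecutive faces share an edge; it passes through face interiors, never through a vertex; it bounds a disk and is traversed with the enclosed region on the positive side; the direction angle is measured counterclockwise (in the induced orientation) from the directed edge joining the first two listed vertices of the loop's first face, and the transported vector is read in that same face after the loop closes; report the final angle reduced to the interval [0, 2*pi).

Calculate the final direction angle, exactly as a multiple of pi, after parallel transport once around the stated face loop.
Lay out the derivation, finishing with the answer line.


enclosed vertex P3: corner angles sum to 2*pi, defect = 2*pi - 2*pi = 0
the rotation equals the total enclosed defect, so the final angle is initial + defects (mod 2*pi)
final angle = (3/2)*pi + 0 = (3/2)*pi (mod 2*pi)

Answer: final direction angle = (3/2)*pi


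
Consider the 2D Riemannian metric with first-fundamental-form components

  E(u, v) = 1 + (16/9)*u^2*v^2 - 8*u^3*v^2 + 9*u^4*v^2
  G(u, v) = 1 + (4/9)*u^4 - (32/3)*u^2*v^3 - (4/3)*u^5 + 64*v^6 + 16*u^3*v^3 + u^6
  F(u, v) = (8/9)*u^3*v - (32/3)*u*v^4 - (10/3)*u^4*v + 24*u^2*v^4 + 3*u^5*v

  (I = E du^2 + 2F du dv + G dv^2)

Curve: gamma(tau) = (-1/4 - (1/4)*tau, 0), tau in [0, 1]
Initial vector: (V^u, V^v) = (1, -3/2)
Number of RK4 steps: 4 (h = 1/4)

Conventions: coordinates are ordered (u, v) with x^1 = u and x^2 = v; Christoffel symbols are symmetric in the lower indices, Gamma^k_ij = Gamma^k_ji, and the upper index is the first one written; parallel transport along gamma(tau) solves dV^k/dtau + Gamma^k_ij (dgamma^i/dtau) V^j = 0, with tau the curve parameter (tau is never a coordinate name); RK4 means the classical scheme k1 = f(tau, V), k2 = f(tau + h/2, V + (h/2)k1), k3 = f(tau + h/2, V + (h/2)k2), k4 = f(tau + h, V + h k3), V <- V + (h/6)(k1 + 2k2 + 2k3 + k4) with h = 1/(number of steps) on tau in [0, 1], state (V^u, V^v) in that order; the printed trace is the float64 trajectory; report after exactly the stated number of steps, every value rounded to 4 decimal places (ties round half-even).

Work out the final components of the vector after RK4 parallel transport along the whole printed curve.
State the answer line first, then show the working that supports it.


Answer: V^u = 1.0000, V^v = -1.4424

gamma'(tau) = (-1/4, 0); f(tau, V)^k = -Gamma^k_ij(gamma(tau)) gamma'^i(tau) V^j; h = 1/4; intermediate values shown to 6 dp
curve data and Christoffel symbols at the stage parameters:
  tau = 0.000000: gamma = (-0.250000, 0.000000), gamma' = (-0.250000, 0.000000); Gamma_uuu = 0.000000, Gamma_uuv = 0.000000, Gamma_uvv = 0.000000, Gamma_vuu = 0.000000, Gamma_vuv = -0.029742, Gamma_vvv = 0.000000
  tau = 0.125000: gamma = (-0.281250, 0.000000), gamma' = (-0.250000, 0.000000); Gamma_uuu = 0.000000, Gamma_uuv = 0.000000, Gamma_uvv = 0.000000, Gamma_vuu = 0.000000, Gamma_vuv = -0.045655, Gamma_vvv = 0.000000
  tau = 0.250000: gamma = (-0.312500, 0.000000), gamma' = (-0.250000, 0.000000); Gamma_uuu = 0.000000, Gamma_uuv = 0.000000, Gamma_uvv = 0.000000, Gamma_vuu = 0.000000, Gamma_vuv = -0.067242, Gamma_vvv = 0.000000
  tau = 0.375000: gamma = (-0.343750, 0.000000), gamma' = (-0.250000, 0.000000); Gamma_uuu = 0.000000, Gamma_uuv = 0.000000, Gamma_uvv = 0.000000, Gamma_vuu = 0.000000, Gamma_vuv = -0.095683, Gamma_vvv = 0.000000
  tau = 0.500000: gamma = (-0.375000, 0.000000), gamma' = (-0.250000, 0.000000); Gamma_uuu = 0.000000, Gamma_uuv = 0.000000, Gamma_uvv = 0.000000, Gamma_vuu = 0.000000, Gamma_vuv = -0.132204, Gamma_vvv = 0.000000
  tau = 0.625000: gamma = (-0.406250, 0.000000), gamma' = (-0.250000, 0.000000); Gamma_uuu = 0.000000, Gamma_uuv = 0.000000, Gamma_uvv = 0.000000, Gamma_vuu = 0.000000, Gamma_vuv = -0.178005, Gamma_vvv = 0.000000
  tau = 0.750000: gamma = (-0.437500, 0.000000), gamma' = (-0.250000, 0.000000); Gamma_uuu = 0.000000, Gamma_uuv = 0.000000, Gamma_uvv = 0.000000, Gamma_vuu = 0.000000, Gamma_vuv = -0.234182, Gamma_vvv = 0.000000
  tau = 0.875000: gamma = (-0.468750, 0.000000), gamma' = (-0.250000, 0.000000); Gamma_uuu = 0.000000, Gamma_uuv = 0.000000, Gamma_uvv = 0.000000, Gamma_vuu = 0.000000, Gamma_vuv = -0.301606, Gamma_vvv = 0.000000
  tau = 1.000000: gamma = (-0.500000, 0.000000), gamma' = (-0.250000, 0.000000); Gamma_uuu = 0.000000, Gamma_uuv = 0.000000, Gamma_uvv = 0.000000, Gamma_vuu = 0.000000, Gamma_vuv = -0.380800, Gamma_vvv = 0.000000
step 0: V^u = 1.0000, V^v = -1.5000
step 1: k1 = (0.000000, 0.011153), k2 = (0.000000, 0.017105), k3 = (0.000000, 0.017096), k4 = (0.000000, 0.025144); V <- V + (h/6)(k1 + 2k2 + 2k3 + k4): V^u = 1.0000, V^v = -1.4956
step 2: k1 = (0.000000, 0.025142), k2 = (0.000000, 0.035702), k3 = (0.000000, 0.035670), k4 = (0.000000, 0.049137); V <- V + (h/6)(k1 + 2k2 + 2k3 + k4): V^u = 1.0000, V^v = -1.4866
step 3: k1 = (0.000000, 0.049133), k2 = (0.000000, 0.065882), k3 = (0.000000, 0.065789), k4 = (0.000000, 0.086071); V <- V + (h/6)(k1 + 2k2 + 2k3 + k4): V^u = 1.0000, V^v = -1.4700
step 4: k1 = (0.000000, 0.086061), k2 = (0.000000, 0.110028), k3 = (0.000000, 0.109802), k4 = (0.000000, 0.137330); V <- V + (h/6)(k1 + 2k2 + 2k3 + k4): V^u = 1.0000, V^v = -1.4424


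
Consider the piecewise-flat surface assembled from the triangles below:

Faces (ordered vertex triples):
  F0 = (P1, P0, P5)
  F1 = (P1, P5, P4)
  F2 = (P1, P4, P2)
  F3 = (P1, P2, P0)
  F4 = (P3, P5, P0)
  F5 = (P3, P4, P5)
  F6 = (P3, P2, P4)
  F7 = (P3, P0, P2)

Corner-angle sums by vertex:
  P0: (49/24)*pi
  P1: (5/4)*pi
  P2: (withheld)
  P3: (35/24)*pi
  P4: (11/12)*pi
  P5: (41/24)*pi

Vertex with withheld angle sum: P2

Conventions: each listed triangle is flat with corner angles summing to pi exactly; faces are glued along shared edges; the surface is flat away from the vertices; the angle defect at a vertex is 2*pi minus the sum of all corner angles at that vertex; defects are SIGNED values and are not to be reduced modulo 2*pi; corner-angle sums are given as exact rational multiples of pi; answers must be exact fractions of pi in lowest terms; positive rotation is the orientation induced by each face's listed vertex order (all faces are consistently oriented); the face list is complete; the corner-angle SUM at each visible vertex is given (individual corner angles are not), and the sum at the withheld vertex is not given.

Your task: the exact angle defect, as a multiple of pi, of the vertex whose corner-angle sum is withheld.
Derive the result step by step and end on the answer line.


V = 6, E = 12, F = 8; chi = V - E + F = 2
Gauss-Bonnet: total defect = 2*pi*chi = 4*pi; visible defects sum to (21/8)*pi

Answer: defect(P2) = (11/8)*pi


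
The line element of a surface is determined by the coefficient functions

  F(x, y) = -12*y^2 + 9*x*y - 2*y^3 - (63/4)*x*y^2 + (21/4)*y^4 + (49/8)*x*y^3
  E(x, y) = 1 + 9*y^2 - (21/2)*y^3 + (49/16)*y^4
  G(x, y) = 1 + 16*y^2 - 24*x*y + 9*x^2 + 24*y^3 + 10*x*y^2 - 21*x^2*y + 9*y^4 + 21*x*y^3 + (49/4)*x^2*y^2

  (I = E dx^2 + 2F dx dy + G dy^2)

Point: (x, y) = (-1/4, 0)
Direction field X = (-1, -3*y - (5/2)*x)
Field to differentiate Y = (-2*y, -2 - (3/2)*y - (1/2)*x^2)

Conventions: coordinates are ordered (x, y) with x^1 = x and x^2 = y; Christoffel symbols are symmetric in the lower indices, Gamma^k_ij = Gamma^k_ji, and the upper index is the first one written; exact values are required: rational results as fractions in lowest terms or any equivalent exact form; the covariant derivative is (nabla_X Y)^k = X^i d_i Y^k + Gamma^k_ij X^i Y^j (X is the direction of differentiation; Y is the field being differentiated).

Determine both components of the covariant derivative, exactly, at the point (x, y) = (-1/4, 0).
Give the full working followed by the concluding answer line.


E = 1, F = 0, G = 25/16 at the point
E_x = 0, E_y = 0, F_x = 0, F_y = -9/4, G_x = -9/2, G_y = 75/16
EG - F^2 = 25/16;  g^inv = (16/25) * [[25/16, 0], [0, 1]]
first-kind symbols [ij,l] = (1/2)(d_i g_jl + d_j g_il - d_l g_ij): [xx,x] = E_x/2 = 0, [xx,y] = F_x - E_y/2 = 0, [xy,x] = E_y/2 = 0, [xy,y] = G_x/2 = -9/4, [yy,x] = F_y - G_x/2 = 0, [yy,y] = G_y/2 = 75/32
Gamma^x_ij = (G*[ij,x] - F*[ij,y])/(EG - F^2), Gamma^y_ij = (E*[ij,y] - F*[ij,x])/(EG - F^2)
Gamma_xxx = 0, Gamma_xxy = 0, Gamma_xyy = 0, Gamma_yxx = 0, Gamma_yxy = -36/25, Gamma_yyy = 3/2
X = (-1, 5/8), Y = (0, -65/32) at the point

Answer: (nabla_X Y)^x = -5/4, (nabla_X Y)^y = -15403/2560


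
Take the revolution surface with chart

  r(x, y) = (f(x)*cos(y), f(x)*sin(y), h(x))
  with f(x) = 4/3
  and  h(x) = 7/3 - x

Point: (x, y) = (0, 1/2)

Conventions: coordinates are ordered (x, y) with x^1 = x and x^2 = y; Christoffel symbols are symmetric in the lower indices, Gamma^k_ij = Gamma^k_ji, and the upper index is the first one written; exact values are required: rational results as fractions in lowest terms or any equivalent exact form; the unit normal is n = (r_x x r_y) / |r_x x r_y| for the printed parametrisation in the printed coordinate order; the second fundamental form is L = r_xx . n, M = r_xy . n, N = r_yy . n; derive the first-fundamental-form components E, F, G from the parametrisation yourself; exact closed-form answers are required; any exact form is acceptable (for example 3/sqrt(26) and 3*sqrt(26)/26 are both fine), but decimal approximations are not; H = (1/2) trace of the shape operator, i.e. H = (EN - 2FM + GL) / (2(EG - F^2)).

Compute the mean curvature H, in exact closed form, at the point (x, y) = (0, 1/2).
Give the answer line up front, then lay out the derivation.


Answer: H = -3/8

f = 4/3, f' = 0, f'' = 0, h' = -1, h'' = 0
E = 1, F = 0, G = 16/9; answer radicand W^2 = 1
unnormalised second-form numerators: l = 0, m = 0, n = -4/3; L = l/sqrt(1), and similarly M = m/sqrt(W^2), N = n/sqrt(W^2)
H = (E*n - 2*F*m + G*l) / (2*(EG - F^2)*sqrt(W^2)); E*n - 2*F*m + G*l = -4/3, EG - F^2 = 16/9, so H = (-3/8)/sqrt(1)


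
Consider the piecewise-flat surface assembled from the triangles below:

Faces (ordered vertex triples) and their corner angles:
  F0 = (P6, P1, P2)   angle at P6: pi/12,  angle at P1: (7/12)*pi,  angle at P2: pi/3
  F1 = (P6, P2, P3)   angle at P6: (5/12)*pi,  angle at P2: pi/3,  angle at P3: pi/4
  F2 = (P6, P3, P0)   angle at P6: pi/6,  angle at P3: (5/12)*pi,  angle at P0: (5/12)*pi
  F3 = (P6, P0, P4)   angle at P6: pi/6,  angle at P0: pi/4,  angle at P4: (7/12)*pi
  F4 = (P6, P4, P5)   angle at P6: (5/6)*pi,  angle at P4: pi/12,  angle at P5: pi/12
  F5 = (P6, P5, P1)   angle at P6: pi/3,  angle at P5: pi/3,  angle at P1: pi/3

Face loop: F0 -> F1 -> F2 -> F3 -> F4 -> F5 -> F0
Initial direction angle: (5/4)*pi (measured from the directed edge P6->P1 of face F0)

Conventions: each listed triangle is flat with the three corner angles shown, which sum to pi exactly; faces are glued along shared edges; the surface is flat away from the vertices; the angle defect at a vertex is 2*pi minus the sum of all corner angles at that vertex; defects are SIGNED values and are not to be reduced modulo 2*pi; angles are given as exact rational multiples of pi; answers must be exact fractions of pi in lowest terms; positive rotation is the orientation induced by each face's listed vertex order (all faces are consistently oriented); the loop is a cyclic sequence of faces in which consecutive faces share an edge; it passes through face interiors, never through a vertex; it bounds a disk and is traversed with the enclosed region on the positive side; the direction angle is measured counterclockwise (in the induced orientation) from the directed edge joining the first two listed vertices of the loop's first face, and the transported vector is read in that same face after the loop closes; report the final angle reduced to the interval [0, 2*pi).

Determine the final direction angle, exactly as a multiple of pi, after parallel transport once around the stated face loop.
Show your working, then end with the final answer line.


enclosed vertex P6: corner angles sum to 2*pi, defect = 2*pi - 2*pi = 0
holonomy = initial angle + sum of enclosed defects (mod 2*pi), positive in the induced orientation
final angle = (5/4)*pi + 0 = (5/4)*pi (mod 2*pi)

Answer: final direction angle = (5/4)*pi


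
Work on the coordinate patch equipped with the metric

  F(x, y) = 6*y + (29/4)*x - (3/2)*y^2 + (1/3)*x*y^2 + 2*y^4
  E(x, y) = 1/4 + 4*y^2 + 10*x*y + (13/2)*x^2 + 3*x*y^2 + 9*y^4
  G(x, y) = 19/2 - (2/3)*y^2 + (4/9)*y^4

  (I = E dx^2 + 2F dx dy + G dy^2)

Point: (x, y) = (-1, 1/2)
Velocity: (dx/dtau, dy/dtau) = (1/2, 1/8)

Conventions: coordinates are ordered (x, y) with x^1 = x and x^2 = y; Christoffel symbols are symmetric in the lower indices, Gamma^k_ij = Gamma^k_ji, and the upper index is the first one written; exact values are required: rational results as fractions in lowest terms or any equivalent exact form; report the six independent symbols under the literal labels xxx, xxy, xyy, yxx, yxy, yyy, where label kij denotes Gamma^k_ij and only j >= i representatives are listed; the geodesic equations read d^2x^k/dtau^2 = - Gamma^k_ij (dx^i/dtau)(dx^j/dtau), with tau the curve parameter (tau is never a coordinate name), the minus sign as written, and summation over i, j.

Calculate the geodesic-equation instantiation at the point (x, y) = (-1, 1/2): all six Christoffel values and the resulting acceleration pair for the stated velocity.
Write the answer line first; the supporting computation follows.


Answer: Gamma_xxx = 5754/1717, Gamma_xxy = -12132/1717, Gamma_xyy = 27272/1717, Gamma_yxx = 4575/1717, Gamma_yxy = -5940/1717, Gamma_yyy = 13312/1717; accelerations (d^2x/dtau^2, d^2y/dtau^2) = (-2785/13736, -2437/6868)

E = 41/16, F = -55/12, G = 337/36 at the point
E_x = -29/4, E_y = -9/2, F_x = 22/3, F_y = 31/6, G_x = 0, G_y = -4/9
EG - F^2 = 1717/576;  g^inv = (576/1717) * [[337/36, 55/12], [55/12, 41/16]]
first-kind symbols [ij,l] = (1/2)(d_i g_jl + d_j g_il - d_l g_ij): [xx,x] = E_x/2 = -29/8, [xx,y] = F_x - E_y/2 = 115/12, [xy,x] = E_y/2 = -9/4, [xy,y] = G_x/2 = 0, [yy,x] = F_y - G_x/2 = 31/6, [yy,y] = G_y/2 = -2/9
Gamma^x_ij = (G*[ij,x] - F*[ij,y])/(EG - F^2), Gamma^y_ij = (E*[ij,y] - F*[ij,x])/(EG - F^2)
Gamma_xxx = 5754/1717, Gamma_xxy = -12132/1717, Gamma_xyy = 27272/1717, Gamma_yxx = 4575/1717, Gamma_yxy = -5940/1717, Gamma_yyy = 13312/1717
d^2x/dtau^2 = -(Gamma_xxx*(1/2)^2 + 2*Gamma_xxy*(1/2)*(1/8) + Gamma_xyy*(1/8)^2) = -2785/13736
d^2y/dtau^2 = -(Gamma_yxx*(1/2)^2 + 2*Gamma_yxy*(1/2)*(1/8) + Gamma_yyy*(1/8)^2) = -2437/6868


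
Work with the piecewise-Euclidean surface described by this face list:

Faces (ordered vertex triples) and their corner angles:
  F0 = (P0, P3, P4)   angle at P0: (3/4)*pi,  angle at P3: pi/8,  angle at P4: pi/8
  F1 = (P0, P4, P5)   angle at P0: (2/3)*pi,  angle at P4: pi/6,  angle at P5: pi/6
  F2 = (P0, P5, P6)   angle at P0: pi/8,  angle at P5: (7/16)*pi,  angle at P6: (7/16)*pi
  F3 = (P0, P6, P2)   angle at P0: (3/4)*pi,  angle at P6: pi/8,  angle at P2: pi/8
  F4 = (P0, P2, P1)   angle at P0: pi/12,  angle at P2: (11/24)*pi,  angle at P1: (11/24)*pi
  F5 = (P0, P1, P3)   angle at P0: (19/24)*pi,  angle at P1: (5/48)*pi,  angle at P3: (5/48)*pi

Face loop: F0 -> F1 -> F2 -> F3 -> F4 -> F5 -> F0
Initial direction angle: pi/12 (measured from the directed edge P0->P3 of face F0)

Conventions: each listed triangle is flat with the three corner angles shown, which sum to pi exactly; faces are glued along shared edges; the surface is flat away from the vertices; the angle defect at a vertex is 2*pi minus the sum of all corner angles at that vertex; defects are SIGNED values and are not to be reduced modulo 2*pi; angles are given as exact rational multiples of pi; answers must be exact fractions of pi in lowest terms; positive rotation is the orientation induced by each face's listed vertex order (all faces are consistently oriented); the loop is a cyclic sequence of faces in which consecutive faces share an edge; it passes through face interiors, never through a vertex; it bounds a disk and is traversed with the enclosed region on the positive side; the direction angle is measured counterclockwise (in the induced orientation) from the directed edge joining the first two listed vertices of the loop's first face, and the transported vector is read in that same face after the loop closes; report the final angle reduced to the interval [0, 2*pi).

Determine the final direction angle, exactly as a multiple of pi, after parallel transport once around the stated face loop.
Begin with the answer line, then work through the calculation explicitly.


Answer: final direction angle = (11/12)*pi

enclosed vertex P0: corner angles sum to (19/6)*pi, defect = 2*pi - (19/6)*pi = (-7/6)*pi
holonomy = initial angle + sum of enclosed defects (mod 2*pi), positive in the induced orientation
final angle = pi/12 - (7/6)*pi = (11/12)*pi (mod 2*pi)


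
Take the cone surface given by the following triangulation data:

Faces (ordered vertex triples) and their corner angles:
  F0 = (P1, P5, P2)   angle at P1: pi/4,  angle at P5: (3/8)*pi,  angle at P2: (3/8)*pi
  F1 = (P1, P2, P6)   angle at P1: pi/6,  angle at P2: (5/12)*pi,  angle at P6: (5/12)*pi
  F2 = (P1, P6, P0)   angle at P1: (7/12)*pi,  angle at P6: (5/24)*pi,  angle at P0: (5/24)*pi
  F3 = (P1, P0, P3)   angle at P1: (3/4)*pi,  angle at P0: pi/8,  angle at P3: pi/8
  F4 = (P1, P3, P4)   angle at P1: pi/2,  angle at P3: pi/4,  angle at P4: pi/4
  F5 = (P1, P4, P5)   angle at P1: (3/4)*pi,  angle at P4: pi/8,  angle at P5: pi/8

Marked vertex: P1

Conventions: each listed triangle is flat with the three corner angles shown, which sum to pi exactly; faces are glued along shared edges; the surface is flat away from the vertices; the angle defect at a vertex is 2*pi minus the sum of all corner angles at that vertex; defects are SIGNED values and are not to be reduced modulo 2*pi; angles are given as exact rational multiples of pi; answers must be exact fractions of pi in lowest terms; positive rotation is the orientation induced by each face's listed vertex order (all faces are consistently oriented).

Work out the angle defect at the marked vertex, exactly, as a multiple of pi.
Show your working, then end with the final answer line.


Sum of corner angles at P1: 3*pi
defect = 2*pi - 3*pi

Answer: defect(P1) = -pi


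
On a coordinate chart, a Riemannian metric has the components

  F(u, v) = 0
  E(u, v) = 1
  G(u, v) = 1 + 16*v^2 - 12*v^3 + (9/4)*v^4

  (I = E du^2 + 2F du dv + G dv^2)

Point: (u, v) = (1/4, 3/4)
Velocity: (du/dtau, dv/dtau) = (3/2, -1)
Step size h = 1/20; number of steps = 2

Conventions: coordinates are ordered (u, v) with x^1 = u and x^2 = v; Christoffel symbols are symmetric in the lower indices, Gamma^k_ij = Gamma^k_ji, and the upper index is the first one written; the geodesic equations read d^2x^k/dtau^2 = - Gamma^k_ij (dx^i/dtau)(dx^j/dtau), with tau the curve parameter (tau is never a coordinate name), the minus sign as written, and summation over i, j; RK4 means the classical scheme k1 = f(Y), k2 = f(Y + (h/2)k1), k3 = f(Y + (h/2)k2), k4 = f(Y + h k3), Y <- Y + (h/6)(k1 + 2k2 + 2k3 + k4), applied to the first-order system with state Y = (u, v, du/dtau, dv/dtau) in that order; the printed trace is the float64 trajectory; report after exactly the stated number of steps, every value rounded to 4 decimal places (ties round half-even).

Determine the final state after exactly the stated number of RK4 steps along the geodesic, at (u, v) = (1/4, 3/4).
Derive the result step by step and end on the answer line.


f(Y) = (du/dtau, dv/dtau, -Gamma^u_ij Y'^i Y'^j, -Gamma^v_ij Y'^i Y'^j) with the Gammas evaluated at the stage position; h = 0.050000; intermediate values shown to 6 dp
step 0: u = 0.2500, v = 0.7500, du/dtau = 1.5000, dv/dtau = -1.0000
step 1:
  k1: at (u, v) = (0.250000, 0.750000), (du/dtau, dv/dtau) = (1.500000, -1.000000); Gamma_uuu = 0.000000, Gamma_uuv = 0.000000, Gamma_uvv = 0.000000, Gamma_vuu = 0.000000, Gamma_vuv = 0.000000, Gamma_vvv = 0.667934; k1 = (1.500000, -1.000000, 0.000000, -0.667934)
  k2: at (u, v) = (0.287500, 0.725000), (du/dtau, dv/dtau) = (1.500000, -1.016698); Gamma_uuu = 0.000000, Gamma_uuv = 0.000000, Gamma_uvv = 0.000000, Gamma_vuu = 0.000000, Gamma_vuv = 0.000000, Gamma_vvv = 0.705956; k2 = (1.500000, -1.016698, 0.000000, -0.729730)
  k3: at (u, v) = (0.287500, 0.724583), (du/dtau, dv/dtau) = (1.500000, -1.018243); Gamma_uuu = 0.000000, Gamma_uuv = 0.000000, Gamma_uvv = 0.000000, Gamma_vuu = 0.000000, Gamma_vuv = 0.000000, Gamma_vvv = 0.706602; k3 = (1.500000, -1.018243, 0.000000, -0.732619)
  k4: at (u, v) = (0.325000, 0.699088), (du/dtau, dv/dtau) = (1.500000, -1.036631); Gamma_uuu = 0.000000, Gamma_uuv = 0.000000, Gamma_uvv = 0.000000, Gamma_vuu = 0.000000, Gamma_vuv = 0.000000, Gamma_vvv = 0.746776; k4 = (1.500000, -1.036631, 0.000000, -0.802488)
  Y <- Y + (h/6)(k1 + 2k2 + 2k3 + k4): u = 0.3250, v = 0.6991, du/dtau = 1.5000, dv/dtau = -1.0366
step 2:
  k1: at (u, v) = (0.325000, 0.699112), (du/dtau, dv/dtau) = (1.500000, -1.036626); Gamma_uuu = 0.000000, Gamma_uuv = 0.000000, Gamma_uvv = 0.000000, Gamma_vuu = 0.000000, Gamma_vuv = 0.000000, Gamma_vvv = 0.746737; k1 = (1.500000, -1.036626, 0.000000, -0.802438)
  k2: at (u, v) = (0.362500, 0.673197), (du/dtau, dv/dtau) = (1.500000, -1.056687); Gamma_uuu = 0.000000, Gamma_uuv = 0.000000, Gamma_uvv = 0.000000, Gamma_vuu = 0.000000, Gamma_vuv = 0.000000, Gamma_vvv = 0.789081; k2 = (1.500000, -1.056687, 0.000000, -0.881078)
  k3: at (u, v) = (0.362500, 0.672695), (du/dtau, dv/dtau) = (1.500000, -1.058653); Gamma_uuu = 0.000000, Gamma_uuv = 0.000000, Gamma_uvv = 0.000000, Gamma_vuu = 0.000000, Gamma_vuv = 0.000000, Gamma_vvv = 0.789916; k3 = (1.500000, -1.058653, 0.000000, -0.885295)
  k4: at (u, v) = (0.400000, 0.646180), (du/dtau, dv/dtau) = (1.500000, -1.080891); Gamma_uuu = 0.000000, Gamma_uuv = 0.000000, Gamma_uvv = 0.000000, Gamma_vuu = 0.000000, Gamma_vuv = 0.000000, Gamma_vvv = 0.834931; k4 = (1.500000, -1.080891, 0.000000, -0.975471)
  Y <- Y + (h/6)(k1 + 2k2 + 2k3 + k4): u = 0.4000, v = 0.6462, du/dtau = 1.5000, dv/dtau = -1.0809

Answer: u = 0.4000, v = 0.6462, du/dtau = 1.5000, dv/dtau = -1.0809


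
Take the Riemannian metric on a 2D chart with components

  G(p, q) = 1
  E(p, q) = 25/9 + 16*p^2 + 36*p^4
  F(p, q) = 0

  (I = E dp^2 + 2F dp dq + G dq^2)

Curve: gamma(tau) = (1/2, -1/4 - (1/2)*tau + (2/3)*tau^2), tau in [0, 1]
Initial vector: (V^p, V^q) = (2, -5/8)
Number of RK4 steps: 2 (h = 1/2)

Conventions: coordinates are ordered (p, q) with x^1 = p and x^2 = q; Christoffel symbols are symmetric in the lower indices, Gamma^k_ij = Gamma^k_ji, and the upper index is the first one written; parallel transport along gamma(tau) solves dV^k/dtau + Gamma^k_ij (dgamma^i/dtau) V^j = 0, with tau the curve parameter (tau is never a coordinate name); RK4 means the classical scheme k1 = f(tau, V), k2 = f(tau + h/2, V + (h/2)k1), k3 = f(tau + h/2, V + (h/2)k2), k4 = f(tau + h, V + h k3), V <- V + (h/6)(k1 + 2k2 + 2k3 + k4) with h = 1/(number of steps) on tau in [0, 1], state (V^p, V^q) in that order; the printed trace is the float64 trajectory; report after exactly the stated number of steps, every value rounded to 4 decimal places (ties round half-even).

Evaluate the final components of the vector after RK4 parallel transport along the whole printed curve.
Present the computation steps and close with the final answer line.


gamma'(tau) = (0, -1/2 + (4/3)*tau); f(tau, V)^k = -Gamma^k_ij(gamma(tau)) gamma'^i(tau) V^j; h = 1/2; intermediate values shown to 6 dp
curve data and Christoffel symbols at the stage parameters:
  tau = 0.000000: gamma = (0.500000, -0.250000), gamma' = (0.000000, -0.500000); Gamma_ppp = 1.883077, Gamma_ppq = 0.000000, Gamma_pqq = 0.000000, Gamma_qpp = 0.000000, Gamma_qpq = 0.000000, Gamma_qqq = 0.000000
  tau = 0.250000: gamma = (0.500000, -0.333333), gamma' = (0.000000, -0.166667); Gamma_ppp = 1.883077, Gamma_ppq = 0.000000, Gamma_pqq = 0.000000, Gamma_qpp = 0.000000, Gamma_qpq = 0.000000, Gamma_qqq = 0.000000
  tau = 0.500000: gamma = (0.500000, -0.333333), gamma' = (0.000000, 0.166667); Gamma_ppp = 1.883077, Gamma_ppq = 0.000000, Gamma_pqq = 0.000000, Gamma_qpp = 0.000000, Gamma_qpq = 0.000000, Gamma_qqq = 0.000000
  tau = 0.750000: gamma = (0.500000, -0.250000), gamma' = (0.000000, 0.500000); Gamma_ppp = 1.883077, Gamma_ppq = 0.000000, Gamma_pqq = 0.000000, Gamma_qpp = 0.000000, Gamma_qpq = 0.000000, Gamma_qqq = 0.000000
  tau = 1.000000: gamma = (0.500000, -0.083333), gamma' = (0.000000, 0.833333); Gamma_ppp = 1.883077, Gamma_ppq = 0.000000, Gamma_pqq = 0.000000, Gamma_qpp = 0.000000, Gamma_qpq = 0.000000, Gamma_qqq = 0.000000
step 0: V^p = 2.0000, V^q = -0.6250
step 1: k1 = (0.000000, 0.000000), k2 = (0.000000, 0.000000), k3 = (0.000000, 0.000000), k4 = (0.000000, 0.000000); V <- V + (h/6)(k1 + 2k2 + 2k3 + k4): V^p = 2.0000, V^q = -0.6250
step 2: k1 = (0.000000, 0.000000), k2 = (0.000000, 0.000000), k3 = (0.000000, 0.000000), k4 = (0.000000, 0.000000); V <- V + (h/6)(k1 + 2k2 + 2k3 + k4): V^p = 2.0000, V^q = -0.6250

Answer: V^p = 2.0000, V^q = -0.6250


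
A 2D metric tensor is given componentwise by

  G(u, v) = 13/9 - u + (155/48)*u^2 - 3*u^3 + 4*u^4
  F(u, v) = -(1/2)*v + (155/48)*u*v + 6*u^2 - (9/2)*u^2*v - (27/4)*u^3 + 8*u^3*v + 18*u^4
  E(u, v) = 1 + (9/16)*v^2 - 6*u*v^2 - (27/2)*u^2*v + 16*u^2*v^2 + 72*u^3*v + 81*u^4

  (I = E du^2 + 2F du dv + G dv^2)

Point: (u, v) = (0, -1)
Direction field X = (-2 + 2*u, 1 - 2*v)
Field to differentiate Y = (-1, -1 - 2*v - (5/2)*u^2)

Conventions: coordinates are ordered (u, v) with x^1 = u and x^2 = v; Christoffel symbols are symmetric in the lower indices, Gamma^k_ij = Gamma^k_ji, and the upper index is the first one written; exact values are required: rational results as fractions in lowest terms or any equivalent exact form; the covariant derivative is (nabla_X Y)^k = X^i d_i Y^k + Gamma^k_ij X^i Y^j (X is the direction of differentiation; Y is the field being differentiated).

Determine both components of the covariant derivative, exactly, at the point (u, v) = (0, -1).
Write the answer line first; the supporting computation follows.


Answer: (nabla_X Y)^u = -27/17, (nabla_X Y)^v = -126/17

E = 25/16, F = 1/2, G = 13/9 at the point
E_u = -6, E_v = -9/8, F_u = -155/48, F_v = -1/2, G_u = -1, G_v = 0
EG - F^2 = 289/144;  g^inv = (144/289) * [[13/9, -1/2], [-1/2, 25/16]]
first-kind symbols [ij,l] = (1/2)(d_i g_jl + d_j g_il - d_l g_ij): [uu,u] = E_u/2 = -3, [uu,v] = F_u - E_v/2 = -8/3, [uv,u] = E_v/2 = -9/16, [uv,v] = G_u/2 = -1/2, [vv,u] = F_v - G_u/2 = 0, [vv,v] = G_v/2 = 0
Gamma^u_ij = (G*[ij,u] - F*[ij,v])/(EG - F^2), Gamma^v_ij = (E*[ij,v] - F*[ij,u])/(EG - F^2)
Gamma_uuu = -432/289, Gamma_uuv = -81/289, Gamma_uvv = 0, Gamma_vuu = -384/289, Gamma_vuv = -72/289, Gamma_vvv = 0
X = (-2, 3), Y = (-1, 1) at the point


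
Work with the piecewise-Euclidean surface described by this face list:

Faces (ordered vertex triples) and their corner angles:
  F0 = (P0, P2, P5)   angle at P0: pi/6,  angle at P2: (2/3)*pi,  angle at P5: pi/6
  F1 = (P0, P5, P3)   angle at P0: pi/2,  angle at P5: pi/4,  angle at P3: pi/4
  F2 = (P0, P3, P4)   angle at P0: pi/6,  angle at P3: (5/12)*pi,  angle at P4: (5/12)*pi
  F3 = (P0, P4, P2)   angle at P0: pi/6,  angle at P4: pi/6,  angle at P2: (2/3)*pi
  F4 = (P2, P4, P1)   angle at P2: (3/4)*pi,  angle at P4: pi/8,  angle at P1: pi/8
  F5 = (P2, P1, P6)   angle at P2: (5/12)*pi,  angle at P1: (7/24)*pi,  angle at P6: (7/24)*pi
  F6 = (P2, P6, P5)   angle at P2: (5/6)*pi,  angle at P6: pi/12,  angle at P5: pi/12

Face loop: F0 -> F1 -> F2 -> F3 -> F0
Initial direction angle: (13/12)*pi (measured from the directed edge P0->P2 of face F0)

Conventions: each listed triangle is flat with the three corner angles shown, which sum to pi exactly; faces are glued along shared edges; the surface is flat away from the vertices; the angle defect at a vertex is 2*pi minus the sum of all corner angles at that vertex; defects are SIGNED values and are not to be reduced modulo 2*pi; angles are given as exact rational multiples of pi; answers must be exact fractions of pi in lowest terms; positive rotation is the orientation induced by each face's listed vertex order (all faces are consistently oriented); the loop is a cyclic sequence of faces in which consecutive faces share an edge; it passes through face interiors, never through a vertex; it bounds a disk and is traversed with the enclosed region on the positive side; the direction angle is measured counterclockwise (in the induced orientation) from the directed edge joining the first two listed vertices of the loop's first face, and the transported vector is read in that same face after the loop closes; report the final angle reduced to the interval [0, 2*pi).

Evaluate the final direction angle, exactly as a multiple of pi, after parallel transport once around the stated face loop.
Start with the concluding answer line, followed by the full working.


Answer: final direction angle = pi/12

enclosed vertex P0: corner angles sum to pi, defect = 2*pi - pi = pi
holonomy = initial angle + sum of enclosed defects (mod 2*pi), positive in the induced orientation
final angle = (13/12)*pi + pi = pi/12 (mod 2*pi)


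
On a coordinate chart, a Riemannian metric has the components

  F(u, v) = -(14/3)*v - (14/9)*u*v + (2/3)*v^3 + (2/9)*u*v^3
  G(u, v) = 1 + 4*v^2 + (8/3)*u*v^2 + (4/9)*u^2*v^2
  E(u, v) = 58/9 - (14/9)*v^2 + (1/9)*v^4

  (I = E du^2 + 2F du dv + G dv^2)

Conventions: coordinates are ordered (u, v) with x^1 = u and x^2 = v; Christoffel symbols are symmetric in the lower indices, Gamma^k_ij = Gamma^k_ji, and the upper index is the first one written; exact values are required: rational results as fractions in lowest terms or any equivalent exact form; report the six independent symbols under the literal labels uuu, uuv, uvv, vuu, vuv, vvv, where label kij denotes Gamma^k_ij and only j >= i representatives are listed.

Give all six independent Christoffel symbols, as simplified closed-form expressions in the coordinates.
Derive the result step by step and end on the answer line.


E = 58/9 - (14/9)*v^2 + (1/9)*v^4; F = -(14/3)*v - (14/9)*u*v + (2/3)*v^3 + (2/9)*u*v^3; G = 1 + 4*v^2 + (8/3)*u*v^2 + (4/9)*u^2*v^2
Gamma^k_ij = (1/2) g^{kl} (d_i g_jl + d_j g_il - d_l g_ij), with g^inv = (1/(EG-F^2)) [[G, -F], [-F, E]]
first partials: E_u = 0, E_v = -(28/9)*v + (4/9)*v^3, F_u = -(14/9)*v + (2/9)*v^3, F_v = -14/3 - (14/9)*u + 2*v^2 + (2/3)*u*v^2, G_u = (8/3)*v^2 + (8/9)*u*v^2, G_v = 8*v + (16/3)*u*v + (8/9)*u^2*v
D = EG - F^2 = 58/9 + (22/9)*v^2 + (8/3)*u*v^2 + (1/9)*v^4 + (4/9)*u^2*v^2
expanded: Gamma^u_uu = (G E_u - 2F F_u + F E_v)/(2D), Gamma^u_uv = (G E_v - F G_u)/(2D), Gamma^u_vv = (2G F_v - G G_u - F G_v)/(2D), Gamma^v_uu = (2E F_u - E E_v - F E_u)/(2D), Gamma^v_uv = (E G_u - F E_v)/(2D), Gamma^v_vv = (E G_v - 2F F_v + F G_u)/(2D); substitute and cancel common factors

Answer: Gamma_uuu = 0, Gamma_uuv = (2*v^3 - 14*v)/(4*u^2*v^2 + 24*u*v^2 + v^4 + 22*v^2 + 58), Gamma_uvv = (2*u*v^2 - 14*u + 6*v^2 - 42)/(4*u^2*v^2 + 24*u*v^2 + v^4 + 22*v^2 + 58), Gamma_vuu = 0, Gamma_vuv = (4*u*v^2 + 12*v^2)/(4*u^2*v^2 + 24*u*v^2 + v^4 + 22*v^2 + 58), Gamma_vvv = (4*u^2*v + 24*u*v + 36*v)/(4*u^2*v^2 + 24*u*v^2 + v^4 + 22*v^2 + 58)


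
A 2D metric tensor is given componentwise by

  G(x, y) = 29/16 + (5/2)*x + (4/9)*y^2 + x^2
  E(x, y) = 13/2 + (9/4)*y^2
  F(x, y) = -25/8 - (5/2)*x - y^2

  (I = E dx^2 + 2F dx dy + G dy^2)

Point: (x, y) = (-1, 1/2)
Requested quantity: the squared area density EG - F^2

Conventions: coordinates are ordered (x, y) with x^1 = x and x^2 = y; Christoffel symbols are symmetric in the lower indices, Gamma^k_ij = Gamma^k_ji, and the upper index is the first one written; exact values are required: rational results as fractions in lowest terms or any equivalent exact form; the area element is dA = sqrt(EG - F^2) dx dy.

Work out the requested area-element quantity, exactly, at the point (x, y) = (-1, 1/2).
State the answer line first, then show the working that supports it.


Answer: EG - F^2 = 5129/2304

E = 113/16, F = -7/8, G = 61/144; EG - F^2 = 5129/2304


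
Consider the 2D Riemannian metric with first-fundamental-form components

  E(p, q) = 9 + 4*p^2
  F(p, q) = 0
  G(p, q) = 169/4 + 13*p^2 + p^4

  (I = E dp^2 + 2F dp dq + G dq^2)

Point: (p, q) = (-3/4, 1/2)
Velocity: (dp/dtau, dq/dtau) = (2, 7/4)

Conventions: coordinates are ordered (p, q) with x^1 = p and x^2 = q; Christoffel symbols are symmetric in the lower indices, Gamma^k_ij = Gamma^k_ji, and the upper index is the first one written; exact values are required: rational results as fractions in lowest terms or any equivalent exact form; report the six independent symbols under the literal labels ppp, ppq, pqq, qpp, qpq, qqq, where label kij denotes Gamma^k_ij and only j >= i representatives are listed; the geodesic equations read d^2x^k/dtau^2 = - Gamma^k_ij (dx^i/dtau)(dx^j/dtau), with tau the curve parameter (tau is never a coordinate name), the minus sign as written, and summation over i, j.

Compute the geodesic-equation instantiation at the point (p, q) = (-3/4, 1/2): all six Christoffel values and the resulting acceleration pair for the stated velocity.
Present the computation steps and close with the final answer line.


E = 45/4, F = 0, G = 12769/256 at the point
E_p = -6, E_q = 0, F_p = 0, F_q = 0, G_p = -339/16, G_q = 0
EG - F^2 = 574605/1024;  g^inv = (1024/574605) * [[12769/256, 0], [0, 45/4]]
first-kind symbols [ij,l] = (1/2)(d_i g_jl + d_j g_il - d_l g_ij): [pp,p] = E_p/2 = -3, [pp,q] = F_p - E_q/2 = 0, [pq,p] = E_q/2 = 0, [pq,q] = G_p/2 = -339/32, [qq,p] = F_q - G_p/2 = 339/32, [qq,q] = G_q/2 = 0
Gamma^p_ij = (G*[ij,p] - F*[ij,q])/(EG - F^2), Gamma^q_ij = (E*[ij,q] - F*[ij,p])/(EG - F^2)
Gamma_ppp = -4/15, Gamma_ppq = 0, Gamma_pqq = 113/120, Gamma_qpp = 0, Gamma_qpq = -24/113, Gamma_qqq = 0
d^2p/dtau^2 = -(Gamma_ppp*(2)^2 + 2*Gamma_ppq*(2)*(7/4) + Gamma_pqq*(7/4)^2) = -1163/640
d^2q/dtau^2 = -(Gamma_qpp*(2)^2 + 2*Gamma_qpq*(2)*(7/4) + Gamma_qqq*(7/4)^2) = 168/113

Answer: Gamma_ppp = -4/15, Gamma_ppq = 0, Gamma_pqq = 113/120, Gamma_qpp = 0, Gamma_qpq = -24/113, Gamma_qqq = 0; accelerations (d^2p/dtau^2, d^2q/dtau^2) = (-1163/640, 168/113)


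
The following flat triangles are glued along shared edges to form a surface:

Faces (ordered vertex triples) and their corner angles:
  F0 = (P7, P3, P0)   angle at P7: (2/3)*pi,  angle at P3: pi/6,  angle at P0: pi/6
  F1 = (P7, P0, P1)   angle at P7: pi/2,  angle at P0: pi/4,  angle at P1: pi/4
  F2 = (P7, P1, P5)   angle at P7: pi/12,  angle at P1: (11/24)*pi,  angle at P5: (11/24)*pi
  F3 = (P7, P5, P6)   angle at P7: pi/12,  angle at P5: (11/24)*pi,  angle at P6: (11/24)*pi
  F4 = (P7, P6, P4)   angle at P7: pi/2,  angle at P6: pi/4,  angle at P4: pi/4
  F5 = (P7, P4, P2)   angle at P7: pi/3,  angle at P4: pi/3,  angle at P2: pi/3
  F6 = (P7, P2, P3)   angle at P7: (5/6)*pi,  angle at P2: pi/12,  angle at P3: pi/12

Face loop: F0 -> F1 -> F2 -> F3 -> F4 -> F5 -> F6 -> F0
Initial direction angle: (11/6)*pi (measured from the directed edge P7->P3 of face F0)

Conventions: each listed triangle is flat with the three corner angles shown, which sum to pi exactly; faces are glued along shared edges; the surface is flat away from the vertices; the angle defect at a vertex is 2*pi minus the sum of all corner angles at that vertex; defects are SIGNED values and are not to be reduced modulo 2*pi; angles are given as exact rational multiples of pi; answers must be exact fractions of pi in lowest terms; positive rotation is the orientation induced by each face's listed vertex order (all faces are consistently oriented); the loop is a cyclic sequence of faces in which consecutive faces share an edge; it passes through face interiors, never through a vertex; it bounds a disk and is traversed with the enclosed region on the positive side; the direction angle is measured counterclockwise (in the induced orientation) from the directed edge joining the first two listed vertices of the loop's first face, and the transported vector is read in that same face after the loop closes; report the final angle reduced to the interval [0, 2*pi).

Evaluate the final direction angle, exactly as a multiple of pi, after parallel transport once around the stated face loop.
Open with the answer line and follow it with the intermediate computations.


Answer: final direction angle = (5/6)*pi

enclosed vertex P7: corner angles sum to 3*pi, defect = 2*pi - 3*pi = -pi
the final direction is the initial angle plus the enclosed defects, taken mod 2*pi in the induced orientation
final angle = (11/6)*pi - pi = (5/6)*pi (mod 2*pi)


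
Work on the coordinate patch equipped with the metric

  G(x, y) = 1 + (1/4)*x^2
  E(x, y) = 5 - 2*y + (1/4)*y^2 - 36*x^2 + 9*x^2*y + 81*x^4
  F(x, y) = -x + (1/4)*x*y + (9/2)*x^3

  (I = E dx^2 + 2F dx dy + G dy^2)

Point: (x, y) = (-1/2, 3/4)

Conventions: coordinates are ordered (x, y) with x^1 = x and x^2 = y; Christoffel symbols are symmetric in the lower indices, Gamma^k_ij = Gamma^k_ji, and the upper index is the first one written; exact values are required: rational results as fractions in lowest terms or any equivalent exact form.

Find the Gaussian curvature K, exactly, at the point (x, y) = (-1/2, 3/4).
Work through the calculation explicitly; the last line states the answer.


E = 89/64, F = -5/32, G = 17/16, EG - F^2 = 93/64 at the point
E_x = -45/4, E_y = 5/8, F_x = 41/16, F_y = -1/8, G_x = -1/4, G_y = 0
E_yy = 1/2, F_xy = 1/4, G_xx = 1/2
Apply the Brioschi formula K = (det M1 - det M2)/(EG - F^2)^2 over the derivative matrices of E, F, G.
M1 = [[-E_yy/2 + F_xy - G_xx/2, E_x/2, F_x - E_y/2], [F_y - G_x/2, E, F], [G_y/2, F, G]] = [[-1/4, -45/8, 9/4], [0, 89/64, -5/32], [0, -5/32, 17/16]]; det M1 = -93/256
M2 = [[0, E_y/2, G_x/2], [E_y/2, E, F], [G_x/2, F, G]] = [[0, 5/16, -1/8], [5/16, 89/64, -5/32], [-1/8, -5/32, 17/16]]; det M2 = -29/256
det M1 - det M2 = -1/4; K = -1/4 / (93/64)^2 = -1024/8649

Answer: K = -1024/8649


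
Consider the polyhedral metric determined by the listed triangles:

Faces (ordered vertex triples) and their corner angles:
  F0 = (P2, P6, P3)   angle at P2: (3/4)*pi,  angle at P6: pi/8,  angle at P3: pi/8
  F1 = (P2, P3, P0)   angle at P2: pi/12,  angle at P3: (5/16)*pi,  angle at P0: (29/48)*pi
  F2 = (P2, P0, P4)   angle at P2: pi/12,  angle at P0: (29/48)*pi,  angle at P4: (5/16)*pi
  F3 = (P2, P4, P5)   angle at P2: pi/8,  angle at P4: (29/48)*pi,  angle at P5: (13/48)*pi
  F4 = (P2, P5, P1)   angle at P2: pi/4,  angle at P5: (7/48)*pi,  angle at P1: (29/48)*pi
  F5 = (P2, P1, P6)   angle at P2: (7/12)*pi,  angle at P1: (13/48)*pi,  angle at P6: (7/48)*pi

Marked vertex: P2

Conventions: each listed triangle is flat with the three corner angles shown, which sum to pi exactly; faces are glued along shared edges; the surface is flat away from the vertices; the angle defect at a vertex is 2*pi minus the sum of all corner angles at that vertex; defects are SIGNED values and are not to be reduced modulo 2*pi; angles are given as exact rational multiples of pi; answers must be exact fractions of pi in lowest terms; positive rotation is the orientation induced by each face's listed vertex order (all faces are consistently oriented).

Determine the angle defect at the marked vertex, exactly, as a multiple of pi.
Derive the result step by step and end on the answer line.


Sum of corner angles at P2: (15/8)*pi
defect = 2*pi - (15/8)*pi

Answer: defect(P2) = pi/8
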